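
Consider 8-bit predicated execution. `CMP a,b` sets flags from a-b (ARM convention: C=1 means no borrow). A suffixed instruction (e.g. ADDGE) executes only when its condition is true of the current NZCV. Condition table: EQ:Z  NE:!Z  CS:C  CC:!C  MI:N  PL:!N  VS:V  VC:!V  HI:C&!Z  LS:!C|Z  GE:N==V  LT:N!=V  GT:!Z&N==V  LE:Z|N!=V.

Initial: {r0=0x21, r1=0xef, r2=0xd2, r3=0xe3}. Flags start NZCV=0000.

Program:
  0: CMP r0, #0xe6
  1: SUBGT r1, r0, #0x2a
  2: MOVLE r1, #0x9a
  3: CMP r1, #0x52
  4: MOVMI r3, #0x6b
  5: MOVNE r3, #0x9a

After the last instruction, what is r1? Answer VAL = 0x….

VAL = 0xf7

0: ✓ CMP  NZCV=0000
1: ✓ SUBGT  r1←0xf7
2: · MOVLE
3: ✓ CMP  NZCV=1010
4: ✓ MOVMI  r3←0x6b
5: ✓ MOVNE  r3←0x9a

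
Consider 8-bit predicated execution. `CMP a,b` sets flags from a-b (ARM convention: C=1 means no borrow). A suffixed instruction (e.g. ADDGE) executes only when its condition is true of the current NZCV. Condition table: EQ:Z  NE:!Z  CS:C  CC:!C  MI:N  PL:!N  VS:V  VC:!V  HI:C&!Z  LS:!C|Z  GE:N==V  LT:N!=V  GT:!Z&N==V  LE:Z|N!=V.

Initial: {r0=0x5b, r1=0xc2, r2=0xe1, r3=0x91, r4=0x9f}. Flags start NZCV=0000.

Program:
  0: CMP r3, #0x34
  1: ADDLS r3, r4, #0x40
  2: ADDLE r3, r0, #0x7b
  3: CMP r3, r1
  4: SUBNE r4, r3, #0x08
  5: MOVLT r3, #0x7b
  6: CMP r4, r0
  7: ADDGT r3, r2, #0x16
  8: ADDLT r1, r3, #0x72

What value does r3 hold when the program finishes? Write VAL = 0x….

[0] flags=0011 → (cmp)
[1] flags=0011 LS?F → skip
[2] flags=0011 LE?T → r3=0xd6
[3] flags=0010 → (cmp)
[4] flags=0010 NE?T → r4=0xce
[5] flags=0010 LT?F → skip
[6] flags=0011 → (cmp)
[7] flags=0011 GT?F → skip
[8] flags=0011 LT?T → r1=0x48

VAL = 0xd6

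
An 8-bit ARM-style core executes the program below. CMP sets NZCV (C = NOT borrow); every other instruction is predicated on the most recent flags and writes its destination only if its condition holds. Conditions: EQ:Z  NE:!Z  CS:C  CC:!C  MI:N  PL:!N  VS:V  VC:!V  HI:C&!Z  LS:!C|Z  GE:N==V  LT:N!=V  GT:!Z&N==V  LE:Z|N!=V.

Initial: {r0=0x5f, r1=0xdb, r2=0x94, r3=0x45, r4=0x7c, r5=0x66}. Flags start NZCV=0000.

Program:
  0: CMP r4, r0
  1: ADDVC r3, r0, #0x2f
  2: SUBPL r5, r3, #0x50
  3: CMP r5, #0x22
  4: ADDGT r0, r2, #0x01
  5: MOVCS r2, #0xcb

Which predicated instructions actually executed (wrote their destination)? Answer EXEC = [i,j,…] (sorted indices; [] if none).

EXEC = [1,2,4,5]

[0] flags=0010 → (cmp)
[1] flags=0010 VC?T → r3=0x8e
[2] flags=0010 PL?T → r5=0x3e
[3] flags=0010 → (cmp)
[4] flags=0010 GT?T → r0=0x95
[5] flags=0010 CS?T → r2=0xcb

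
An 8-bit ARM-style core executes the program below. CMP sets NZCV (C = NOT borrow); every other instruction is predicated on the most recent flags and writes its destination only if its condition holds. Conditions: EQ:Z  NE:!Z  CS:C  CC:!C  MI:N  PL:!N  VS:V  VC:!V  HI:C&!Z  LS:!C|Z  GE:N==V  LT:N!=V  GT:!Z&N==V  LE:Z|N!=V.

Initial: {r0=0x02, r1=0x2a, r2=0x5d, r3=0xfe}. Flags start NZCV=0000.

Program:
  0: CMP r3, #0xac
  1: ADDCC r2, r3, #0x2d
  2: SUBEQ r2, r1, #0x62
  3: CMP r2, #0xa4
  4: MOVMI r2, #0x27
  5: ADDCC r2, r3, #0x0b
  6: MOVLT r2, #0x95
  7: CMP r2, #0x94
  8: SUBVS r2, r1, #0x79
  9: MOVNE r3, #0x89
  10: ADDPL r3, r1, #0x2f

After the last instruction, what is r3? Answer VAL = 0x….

[0] flags=0010 → (cmp)
[1] flags=0010 CC?F → skip
[2] flags=0010 EQ?F → skip
[3] flags=1001 → (cmp)
[4] flags=1001 MI?T → r2=0x27
[5] flags=1001 CC?T → r2=0x09
[6] flags=1001 LT?F → skip
[7] flags=0000 → (cmp)
[8] flags=0000 VS?F → skip
[9] flags=0000 NE?T → r3=0x89
[10] flags=0000 PL?T → r3=0x59

VAL = 0x59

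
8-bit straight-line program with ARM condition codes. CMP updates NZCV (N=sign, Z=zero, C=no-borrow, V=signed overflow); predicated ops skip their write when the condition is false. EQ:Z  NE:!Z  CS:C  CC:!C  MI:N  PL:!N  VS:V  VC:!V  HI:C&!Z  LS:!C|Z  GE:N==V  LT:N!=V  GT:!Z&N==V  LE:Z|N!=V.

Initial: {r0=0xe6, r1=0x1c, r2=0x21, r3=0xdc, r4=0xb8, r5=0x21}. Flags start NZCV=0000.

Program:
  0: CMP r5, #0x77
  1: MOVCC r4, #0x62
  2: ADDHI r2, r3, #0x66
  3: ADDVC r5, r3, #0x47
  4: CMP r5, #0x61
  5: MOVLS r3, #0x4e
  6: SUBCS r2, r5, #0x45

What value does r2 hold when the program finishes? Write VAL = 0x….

VAL = 0x21

[0] flags=1000 → (cmp)
[1] flags=1000 CC?T → r4=0x62
[2] flags=1000 HI?F → skip
[3] flags=1000 VC?T → r5=0x23
[4] flags=1000 → (cmp)
[5] flags=1000 LS?T → r3=0x4e
[6] flags=1000 CS?F → skip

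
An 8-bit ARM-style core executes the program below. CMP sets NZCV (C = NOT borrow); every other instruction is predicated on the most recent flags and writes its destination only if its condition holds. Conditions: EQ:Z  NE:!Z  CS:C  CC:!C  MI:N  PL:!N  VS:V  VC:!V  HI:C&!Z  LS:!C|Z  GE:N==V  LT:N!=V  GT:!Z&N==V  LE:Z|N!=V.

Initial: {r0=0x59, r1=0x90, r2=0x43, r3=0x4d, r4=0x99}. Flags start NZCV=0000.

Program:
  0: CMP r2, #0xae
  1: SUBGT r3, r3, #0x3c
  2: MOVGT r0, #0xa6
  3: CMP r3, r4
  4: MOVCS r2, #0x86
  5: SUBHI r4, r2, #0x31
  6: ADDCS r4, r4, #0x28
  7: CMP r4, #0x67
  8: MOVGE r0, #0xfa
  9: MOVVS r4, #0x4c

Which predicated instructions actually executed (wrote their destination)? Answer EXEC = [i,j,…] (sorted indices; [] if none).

0: ✓ CMP  NZCV=1001
1: ✓ SUBGT  r3←0x11
2: ✓ MOVGT  r0←0xa6
3: ✓ CMP  NZCV=0000
4: · MOVCS
5: · SUBHI
6: · ADDCS
7: ✓ CMP  NZCV=0011
8: · MOVGE
9: ✓ MOVVS  r4←0x4c

EXEC = [1,2,9]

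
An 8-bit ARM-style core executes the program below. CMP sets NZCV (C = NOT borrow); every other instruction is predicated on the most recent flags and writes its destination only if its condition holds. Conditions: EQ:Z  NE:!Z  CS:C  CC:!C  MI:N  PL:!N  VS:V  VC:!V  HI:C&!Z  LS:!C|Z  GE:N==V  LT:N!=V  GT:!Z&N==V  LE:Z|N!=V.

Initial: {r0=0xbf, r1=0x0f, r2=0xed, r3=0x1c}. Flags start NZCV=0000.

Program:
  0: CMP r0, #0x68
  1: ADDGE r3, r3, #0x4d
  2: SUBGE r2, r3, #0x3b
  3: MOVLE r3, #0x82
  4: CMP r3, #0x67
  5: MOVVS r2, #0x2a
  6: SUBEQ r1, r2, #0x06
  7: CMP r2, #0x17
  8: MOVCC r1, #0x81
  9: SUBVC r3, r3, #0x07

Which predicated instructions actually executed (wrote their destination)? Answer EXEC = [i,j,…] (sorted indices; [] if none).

EXEC = [3,5,9]

0: ✓ CMP  NZCV=0011
1: · ADDGE
2: · SUBGE
3: ✓ MOVLE  r3←0x82
4: ✓ CMP  NZCV=0011
5: ✓ MOVVS  r2←0x2a
6: · SUBEQ
7: ✓ CMP  NZCV=0010
8: · MOVCC
9: ✓ SUBVC  r3←0x7b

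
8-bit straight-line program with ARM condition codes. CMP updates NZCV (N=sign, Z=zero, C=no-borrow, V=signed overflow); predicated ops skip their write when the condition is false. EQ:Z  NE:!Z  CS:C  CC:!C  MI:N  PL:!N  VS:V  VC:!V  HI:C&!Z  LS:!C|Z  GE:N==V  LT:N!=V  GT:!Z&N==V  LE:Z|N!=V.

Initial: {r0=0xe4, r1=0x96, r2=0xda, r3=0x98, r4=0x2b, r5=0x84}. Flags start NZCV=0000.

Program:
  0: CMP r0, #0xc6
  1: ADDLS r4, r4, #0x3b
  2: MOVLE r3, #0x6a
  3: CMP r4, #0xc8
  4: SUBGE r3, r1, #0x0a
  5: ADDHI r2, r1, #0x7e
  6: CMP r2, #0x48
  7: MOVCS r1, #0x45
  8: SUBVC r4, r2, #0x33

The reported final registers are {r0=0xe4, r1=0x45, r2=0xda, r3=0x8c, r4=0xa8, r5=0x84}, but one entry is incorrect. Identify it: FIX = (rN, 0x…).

[0] flags=0010 → (cmp)
[1] flags=0010 LS?F → skip
[2] flags=0010 LE?F → skip
[3] flags=0000 → (cmp)
[4] flags=0000 GE?T → r3=0x8c
[5] flags=0000 HI?F → skip
[6] flags=1010 → (cmp)
[7] flags=1010 CS?T → r1=0x45
[8] flags=1010 VC?T → r4=0xa7

FIX = (r4, 0xa7)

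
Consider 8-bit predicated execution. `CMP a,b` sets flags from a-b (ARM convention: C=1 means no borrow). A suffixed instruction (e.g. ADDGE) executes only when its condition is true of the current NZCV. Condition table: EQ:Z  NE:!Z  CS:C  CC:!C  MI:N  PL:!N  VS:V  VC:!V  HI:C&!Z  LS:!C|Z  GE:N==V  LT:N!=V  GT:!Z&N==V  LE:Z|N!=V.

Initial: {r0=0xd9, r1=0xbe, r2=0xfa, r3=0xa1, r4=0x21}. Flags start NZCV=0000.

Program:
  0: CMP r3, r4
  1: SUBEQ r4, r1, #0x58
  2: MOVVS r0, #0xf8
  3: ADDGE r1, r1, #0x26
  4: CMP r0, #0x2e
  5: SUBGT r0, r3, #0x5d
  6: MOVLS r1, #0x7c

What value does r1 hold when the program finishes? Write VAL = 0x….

[0] flags=1010 → (cmp)
[1] flags=1010 EQ?F → skip
[2] flags=1010 VS?F → skip
[3] flags=1010 GE?F → skip
[4] flags=1010 → (cmp)
[5] flags=1010 GT?F → skip
[6] flags=1010 LS?F → skip

VAL = 0xbe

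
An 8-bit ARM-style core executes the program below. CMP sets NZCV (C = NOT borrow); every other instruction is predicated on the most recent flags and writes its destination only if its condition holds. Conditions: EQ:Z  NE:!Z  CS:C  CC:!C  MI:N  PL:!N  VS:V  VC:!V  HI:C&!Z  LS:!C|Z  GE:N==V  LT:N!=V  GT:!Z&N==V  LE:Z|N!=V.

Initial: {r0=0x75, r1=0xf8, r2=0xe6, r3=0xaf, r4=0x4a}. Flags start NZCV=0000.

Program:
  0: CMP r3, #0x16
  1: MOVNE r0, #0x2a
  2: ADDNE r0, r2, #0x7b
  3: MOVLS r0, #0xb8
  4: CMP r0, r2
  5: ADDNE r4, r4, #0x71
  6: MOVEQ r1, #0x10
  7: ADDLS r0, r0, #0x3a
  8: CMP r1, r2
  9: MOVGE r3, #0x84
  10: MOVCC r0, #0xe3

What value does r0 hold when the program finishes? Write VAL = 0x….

VAL = 0x9b

0: ✓ CMP  NZCV=1010
1: ✓ MOVNE  r0←0x2a
2: ✓ ADDNE  r0←0x61
3: · MOVLS
4: ✓ CMP  NZCV=0000
5: ✓ ADDNE  r4←0xbb
6: · MOVEQ
7: ✓ ADDLS  r0←0x9b
8: ✓ CMP  NZCV=0010
9: ✓ MOVGE  r3←0x84
10: · MOVCC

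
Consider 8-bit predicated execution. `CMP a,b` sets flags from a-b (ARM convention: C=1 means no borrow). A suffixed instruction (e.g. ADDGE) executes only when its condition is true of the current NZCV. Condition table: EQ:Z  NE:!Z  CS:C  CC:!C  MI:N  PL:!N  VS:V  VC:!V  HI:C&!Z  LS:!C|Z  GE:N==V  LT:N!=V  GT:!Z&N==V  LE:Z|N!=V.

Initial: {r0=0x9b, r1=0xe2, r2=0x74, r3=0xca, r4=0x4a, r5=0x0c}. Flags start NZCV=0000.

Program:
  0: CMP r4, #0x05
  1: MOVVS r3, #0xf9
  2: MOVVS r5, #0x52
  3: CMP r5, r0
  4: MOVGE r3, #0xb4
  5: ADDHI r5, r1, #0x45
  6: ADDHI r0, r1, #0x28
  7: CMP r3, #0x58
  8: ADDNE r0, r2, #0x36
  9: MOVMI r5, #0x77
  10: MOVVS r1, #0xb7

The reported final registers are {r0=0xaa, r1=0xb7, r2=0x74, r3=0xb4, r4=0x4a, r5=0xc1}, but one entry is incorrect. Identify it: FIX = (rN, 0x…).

0: ✓ CMP  NZCV=0010
1: · MOVVS
2: · MOVVS
3: ✓ CMP  NZCV=0000
4: ✓ MOVGE  r3←0xb4
5: · ADDHI
6: · ADDHI
7: ✓ CMP  NZCV=0011
8: ✓ ADDNE  r0←0xaa
9: · MOVMI
10: ✓ MOVVS  r1←0xb7

FIX = (r5, 0x0c)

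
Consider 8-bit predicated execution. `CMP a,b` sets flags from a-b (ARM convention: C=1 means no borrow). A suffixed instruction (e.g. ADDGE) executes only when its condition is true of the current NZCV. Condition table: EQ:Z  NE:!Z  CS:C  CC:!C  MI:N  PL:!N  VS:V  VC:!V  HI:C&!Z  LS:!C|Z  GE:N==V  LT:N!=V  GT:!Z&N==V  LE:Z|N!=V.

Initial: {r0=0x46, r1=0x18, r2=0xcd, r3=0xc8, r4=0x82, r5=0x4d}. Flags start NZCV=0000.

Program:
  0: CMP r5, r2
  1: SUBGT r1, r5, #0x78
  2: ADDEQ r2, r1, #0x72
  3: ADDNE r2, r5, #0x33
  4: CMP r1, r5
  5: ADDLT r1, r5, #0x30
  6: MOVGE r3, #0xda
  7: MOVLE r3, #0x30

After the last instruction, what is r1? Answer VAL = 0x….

0: ✓ CMP  NZCV=1001
1: ✓ SUBGT  r1←0xd5
2: · ADDEQ
3: ✓ ADDNE  r2←0x80
4: ✓ CMP  NZCV=1010
5: ✓ ADDLT  r1←0x7d
6: · MOVGE
7: ✓ MOVLE  r3←0x30

VAL = 0x7d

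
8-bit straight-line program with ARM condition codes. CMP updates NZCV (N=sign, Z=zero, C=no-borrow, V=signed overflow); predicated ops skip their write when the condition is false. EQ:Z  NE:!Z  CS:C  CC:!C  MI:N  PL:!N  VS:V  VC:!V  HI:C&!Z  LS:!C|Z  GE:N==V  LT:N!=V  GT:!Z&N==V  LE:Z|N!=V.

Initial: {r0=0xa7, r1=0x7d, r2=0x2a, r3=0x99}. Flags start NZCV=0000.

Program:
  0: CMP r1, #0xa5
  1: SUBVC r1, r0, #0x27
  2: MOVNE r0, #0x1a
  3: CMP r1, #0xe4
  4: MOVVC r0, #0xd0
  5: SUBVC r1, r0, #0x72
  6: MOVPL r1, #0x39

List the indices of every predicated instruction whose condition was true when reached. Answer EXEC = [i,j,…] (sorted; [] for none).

0: ✓ CMP  NZCV=1001
1: · SUBVC
2: ✓ MOVNE  r0←0x1a
3: ✓ CMP  NZCV=1001
4: · MOVVC
5: · SUBVC
6: · MOVPL

EXEC = [2]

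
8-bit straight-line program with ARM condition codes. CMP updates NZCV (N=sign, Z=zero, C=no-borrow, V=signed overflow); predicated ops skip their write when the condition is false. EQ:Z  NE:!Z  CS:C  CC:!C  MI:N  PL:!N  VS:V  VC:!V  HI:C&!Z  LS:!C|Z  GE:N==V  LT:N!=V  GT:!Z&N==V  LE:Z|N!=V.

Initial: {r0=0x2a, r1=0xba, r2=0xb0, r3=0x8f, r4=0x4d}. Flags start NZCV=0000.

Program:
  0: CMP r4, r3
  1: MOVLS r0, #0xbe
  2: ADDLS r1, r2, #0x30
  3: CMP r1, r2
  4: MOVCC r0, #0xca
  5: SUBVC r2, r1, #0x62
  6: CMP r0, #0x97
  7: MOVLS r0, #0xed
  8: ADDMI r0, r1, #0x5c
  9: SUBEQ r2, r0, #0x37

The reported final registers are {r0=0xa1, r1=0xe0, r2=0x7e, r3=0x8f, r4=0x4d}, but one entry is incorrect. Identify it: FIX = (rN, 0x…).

[0] flags=1001 → (cmp)
[1] flags=1001 LS?T → r0=0xbe
[2] flags=1001 LS?T → r1=0xe0
[3] flags=0010 → (cmp)
[4] flags=0010 CC?F → skip
[5] flags=0010 VC?T → r2=0x7e
[6] flags=0010 → (cmp)
[7] flags=0010 LS?F → skip
[8] flags=0010 MI?F → skip
[9] flags=0010 EQ?F → skip

FIX = (r0, 0xbe)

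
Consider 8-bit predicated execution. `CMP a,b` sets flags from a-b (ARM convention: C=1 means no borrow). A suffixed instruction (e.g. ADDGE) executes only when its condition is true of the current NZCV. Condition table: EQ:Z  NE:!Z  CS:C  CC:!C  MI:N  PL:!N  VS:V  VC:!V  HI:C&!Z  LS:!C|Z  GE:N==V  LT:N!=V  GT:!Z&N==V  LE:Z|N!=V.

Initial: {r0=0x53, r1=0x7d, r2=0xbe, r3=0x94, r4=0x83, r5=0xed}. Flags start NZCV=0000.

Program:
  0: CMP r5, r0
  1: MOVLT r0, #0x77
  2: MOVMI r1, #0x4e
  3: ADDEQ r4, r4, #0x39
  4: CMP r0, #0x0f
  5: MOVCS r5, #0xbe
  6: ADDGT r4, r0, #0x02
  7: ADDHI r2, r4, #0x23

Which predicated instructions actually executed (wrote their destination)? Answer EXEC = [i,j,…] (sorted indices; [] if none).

0: ✓ CMP  NZCV=1010
1: ✓ MOVLT  r0←0x77
2: ✓ MOVMI  r1←0x4e
3: · ADDEQ
4: ✓ CMP  NZCV=0010
5: ✓ MOVCS  r5←0xbe
6: ✓ ADDGT  r4←0x79
7: ✓ ADDHI  r2←0x9c

EXEC = [1,2,5,6,7]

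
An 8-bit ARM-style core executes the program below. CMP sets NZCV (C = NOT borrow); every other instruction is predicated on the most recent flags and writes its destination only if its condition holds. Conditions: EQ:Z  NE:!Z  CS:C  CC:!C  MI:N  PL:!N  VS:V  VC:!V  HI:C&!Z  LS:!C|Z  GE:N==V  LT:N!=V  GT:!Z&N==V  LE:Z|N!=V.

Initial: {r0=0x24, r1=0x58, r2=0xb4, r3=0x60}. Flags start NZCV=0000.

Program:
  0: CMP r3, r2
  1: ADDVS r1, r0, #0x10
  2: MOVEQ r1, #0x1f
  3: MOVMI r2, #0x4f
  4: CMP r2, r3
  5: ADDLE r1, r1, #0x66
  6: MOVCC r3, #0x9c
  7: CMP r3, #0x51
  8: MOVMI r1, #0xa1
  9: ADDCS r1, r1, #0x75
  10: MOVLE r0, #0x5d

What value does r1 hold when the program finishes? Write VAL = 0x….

[0] flags=1001 → (cmp)
[1] flags=1001 VS?T → r1=0x34
[2] flags=1001 EQ?F → skip
[3] flags=1001 MI?T → r2=0x4f
[4] flags=1000 → (cmp)
[5] flags=1000 LE?T → r1=0x9a
[6] flags=1000 CC?T → r3=0x9c
[7] flags=0011 → (cmp)
[8] flags=0011 MI?F → skip
[9] flags=0011 CS?T → r1=0x0f
[10] flags=0011 LE?T → r0=0x5d

VAL = 0x0f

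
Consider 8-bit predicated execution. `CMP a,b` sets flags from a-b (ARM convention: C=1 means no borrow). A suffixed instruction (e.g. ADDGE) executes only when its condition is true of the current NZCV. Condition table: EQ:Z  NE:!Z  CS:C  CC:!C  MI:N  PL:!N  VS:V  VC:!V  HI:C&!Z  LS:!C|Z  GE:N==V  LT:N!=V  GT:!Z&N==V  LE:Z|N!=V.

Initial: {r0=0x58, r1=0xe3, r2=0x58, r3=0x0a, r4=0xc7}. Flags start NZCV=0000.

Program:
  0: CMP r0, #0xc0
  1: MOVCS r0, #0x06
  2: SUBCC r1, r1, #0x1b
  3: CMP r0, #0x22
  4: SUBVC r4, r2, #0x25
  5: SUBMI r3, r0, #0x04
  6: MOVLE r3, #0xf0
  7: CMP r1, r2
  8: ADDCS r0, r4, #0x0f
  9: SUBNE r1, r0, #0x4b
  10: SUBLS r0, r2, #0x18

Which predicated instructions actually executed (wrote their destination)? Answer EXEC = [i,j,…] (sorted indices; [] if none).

EXEC = [2,4,8,9]

[0] flags=1001 → (cmp)
[1] flags=1001 CS?F → skip
[2] flags=1001 CC?T → r1=0xc8
[3] flags=0010 → (cmp)
[4] flags=0010 VC?T → r4=0x33
[5] flags=0010 MI?F → skip
[6] flags=0010 LE?F → skip
[7] flags=0011 → (cmp)
[8] flags=0011 CS?T → r0=0x42
[9] flags=0011 NE?T → r1=0xf7
[10] flags=0011 LS?F → skip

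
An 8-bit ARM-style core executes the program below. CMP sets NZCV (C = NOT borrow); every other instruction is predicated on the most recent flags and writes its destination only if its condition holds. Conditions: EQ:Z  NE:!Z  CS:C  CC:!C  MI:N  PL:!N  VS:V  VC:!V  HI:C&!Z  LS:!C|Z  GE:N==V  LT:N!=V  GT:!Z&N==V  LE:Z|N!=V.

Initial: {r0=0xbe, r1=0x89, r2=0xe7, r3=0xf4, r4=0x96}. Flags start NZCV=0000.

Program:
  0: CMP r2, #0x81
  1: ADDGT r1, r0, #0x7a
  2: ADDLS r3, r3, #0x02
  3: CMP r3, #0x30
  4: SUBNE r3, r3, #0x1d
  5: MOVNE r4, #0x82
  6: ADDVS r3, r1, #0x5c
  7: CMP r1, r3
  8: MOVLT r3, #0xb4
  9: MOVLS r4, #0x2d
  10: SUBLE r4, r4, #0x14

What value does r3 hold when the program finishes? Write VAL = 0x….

VAL = 0xd7

0: ✓ CMP  NZCV=0010
1: ✓ ADDGT  r1←0x38
2: · ADDLS
3: ✓ CMP  NZCV=1010
4: ✓ SUBNE  r3←0xd7
5: ✓ MOVNE  r4←0x82
6: · ADDVS
7: ✓ CMP  NZCV=0000
8: · MOVLT
9: ✓ MOVLS  r4←0x2d
10: · SUBLE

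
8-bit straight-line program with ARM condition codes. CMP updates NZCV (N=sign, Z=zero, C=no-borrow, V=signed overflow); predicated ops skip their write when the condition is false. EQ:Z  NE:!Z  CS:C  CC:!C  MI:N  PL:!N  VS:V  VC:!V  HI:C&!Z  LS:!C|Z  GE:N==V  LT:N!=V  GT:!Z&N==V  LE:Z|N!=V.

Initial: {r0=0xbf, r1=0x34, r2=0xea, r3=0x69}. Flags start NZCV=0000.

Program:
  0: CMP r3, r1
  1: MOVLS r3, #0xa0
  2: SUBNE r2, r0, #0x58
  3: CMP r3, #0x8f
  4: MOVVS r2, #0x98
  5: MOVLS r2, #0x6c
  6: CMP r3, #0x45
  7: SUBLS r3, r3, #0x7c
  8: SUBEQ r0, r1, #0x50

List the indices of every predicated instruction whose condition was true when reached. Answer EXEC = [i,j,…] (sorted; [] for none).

EXEC = [2,4,5]

[0] flags=0010 → (cmp)
[1] flags=0010 LS?F → skip
[2] flags=0010 NE?T → r2=0x67
[3] flags=1001 → (cmp)
[4] flags=1001 VS?T → r2=0x98
[5] flags=1001 LS?T → r2=0x6c
[6] flags=0010 → (cmp)
[7] flags=0010 LS?F → skip
[8] flags=0010 EQ?F → skip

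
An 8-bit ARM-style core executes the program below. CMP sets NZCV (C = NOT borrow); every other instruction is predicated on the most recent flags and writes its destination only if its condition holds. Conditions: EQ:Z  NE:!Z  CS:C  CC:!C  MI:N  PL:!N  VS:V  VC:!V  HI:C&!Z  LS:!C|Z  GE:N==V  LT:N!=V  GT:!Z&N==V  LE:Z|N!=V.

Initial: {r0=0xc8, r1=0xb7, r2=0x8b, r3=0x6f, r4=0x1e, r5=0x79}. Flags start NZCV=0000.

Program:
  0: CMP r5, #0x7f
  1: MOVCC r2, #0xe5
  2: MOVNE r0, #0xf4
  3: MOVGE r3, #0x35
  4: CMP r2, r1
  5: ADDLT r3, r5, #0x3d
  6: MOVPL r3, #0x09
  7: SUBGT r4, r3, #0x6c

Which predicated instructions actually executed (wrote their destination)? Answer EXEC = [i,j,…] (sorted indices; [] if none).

[0] flags=1000 → (cmp)
[1] flags=1000 CC?T → r2=0xe5
[2] flags=1000 NE?T → r0=0xf4
[3] flags=1000 GE?F → skip
[4] flags=0010 → (cmp)
[5] flags=0010 LT?F → skip
[6] flags=0010 PL?T → r3=0x09
[7] flags=0010 GT?T → r4=0x9d

EXEC = [1,2,6,7]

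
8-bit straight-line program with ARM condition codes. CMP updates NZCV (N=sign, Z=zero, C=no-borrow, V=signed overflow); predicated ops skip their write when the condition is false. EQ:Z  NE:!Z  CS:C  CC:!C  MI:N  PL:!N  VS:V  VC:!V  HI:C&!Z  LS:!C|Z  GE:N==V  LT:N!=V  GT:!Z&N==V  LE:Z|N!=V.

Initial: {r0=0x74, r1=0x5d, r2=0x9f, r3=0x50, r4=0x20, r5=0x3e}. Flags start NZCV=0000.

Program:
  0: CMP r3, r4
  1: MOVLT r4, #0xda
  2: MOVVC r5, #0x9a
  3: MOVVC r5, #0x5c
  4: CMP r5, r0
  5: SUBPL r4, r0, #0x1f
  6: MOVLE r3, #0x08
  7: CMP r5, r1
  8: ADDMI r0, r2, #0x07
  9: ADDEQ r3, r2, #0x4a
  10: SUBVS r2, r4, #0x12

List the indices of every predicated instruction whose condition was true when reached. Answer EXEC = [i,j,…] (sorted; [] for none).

[0] flags=0010 → (cmp)
[1] flags=0010 LT?F → skip
[2] flags=0010 VC?T → r5=0x9a
[3] flags=0010 VC?T → r5=0x5c
[4] flags=1000 → (cmp)
[5] flags=1000 PL?F → skip
[6] flags=1000 LE?T → r3=0x08
[7] flags=1000 → (cmp)
[8] flags=1000 MI?T → r0=0xa6
[9] flags=1000 EQ?F → skip
[10] flags=1000 VS?F → skip

EXEC = [2,3,6,8]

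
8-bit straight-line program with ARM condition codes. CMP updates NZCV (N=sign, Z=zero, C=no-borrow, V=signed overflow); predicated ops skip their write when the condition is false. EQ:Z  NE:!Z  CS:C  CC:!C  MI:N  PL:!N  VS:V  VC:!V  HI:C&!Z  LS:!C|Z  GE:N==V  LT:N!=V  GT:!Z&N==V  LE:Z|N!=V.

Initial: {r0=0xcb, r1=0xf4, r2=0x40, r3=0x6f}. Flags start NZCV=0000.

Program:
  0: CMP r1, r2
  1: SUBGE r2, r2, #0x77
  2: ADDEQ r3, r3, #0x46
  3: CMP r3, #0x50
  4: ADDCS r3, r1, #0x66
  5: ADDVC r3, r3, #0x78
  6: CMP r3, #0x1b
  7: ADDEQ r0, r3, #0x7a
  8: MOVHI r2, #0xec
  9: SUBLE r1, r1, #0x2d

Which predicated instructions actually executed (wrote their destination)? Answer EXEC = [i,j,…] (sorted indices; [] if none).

EXEC = [4,5,8,9]

0: ✓ CMP  NZCV=1010
1: · SUBGE
2: · ADDEQ
3: ✓ CMP  NZCV=0010
4: ✓ ADDCS  r3←0x5a
5: ✓ ADDVC  r3←0xd2
6: ✓ CMP  NZCV=1010
7: · ADDEQ
8: ✓ MOVHI  r2←0xec
9: ✓ SUBLE  r1←0xc7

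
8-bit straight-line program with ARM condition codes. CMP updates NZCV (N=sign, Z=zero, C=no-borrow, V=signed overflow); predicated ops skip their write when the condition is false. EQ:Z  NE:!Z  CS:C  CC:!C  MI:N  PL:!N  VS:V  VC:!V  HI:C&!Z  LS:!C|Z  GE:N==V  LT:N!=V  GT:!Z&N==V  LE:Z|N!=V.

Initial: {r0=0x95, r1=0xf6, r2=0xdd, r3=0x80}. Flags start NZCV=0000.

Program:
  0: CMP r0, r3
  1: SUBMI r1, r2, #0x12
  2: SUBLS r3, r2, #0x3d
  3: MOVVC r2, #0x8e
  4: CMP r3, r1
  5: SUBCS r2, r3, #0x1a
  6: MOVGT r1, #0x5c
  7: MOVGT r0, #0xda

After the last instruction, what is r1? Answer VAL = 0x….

0: ✓ CMP  NZCV=0010
1: · SUBMI
2: · SUBLS
3: ✓ MOVVC  r2←0x8e
4: ✓ CMP  NZCV=1000
5: · SUBCS
6: · MOVGT
7: · MOVGT

VAL = 0xf6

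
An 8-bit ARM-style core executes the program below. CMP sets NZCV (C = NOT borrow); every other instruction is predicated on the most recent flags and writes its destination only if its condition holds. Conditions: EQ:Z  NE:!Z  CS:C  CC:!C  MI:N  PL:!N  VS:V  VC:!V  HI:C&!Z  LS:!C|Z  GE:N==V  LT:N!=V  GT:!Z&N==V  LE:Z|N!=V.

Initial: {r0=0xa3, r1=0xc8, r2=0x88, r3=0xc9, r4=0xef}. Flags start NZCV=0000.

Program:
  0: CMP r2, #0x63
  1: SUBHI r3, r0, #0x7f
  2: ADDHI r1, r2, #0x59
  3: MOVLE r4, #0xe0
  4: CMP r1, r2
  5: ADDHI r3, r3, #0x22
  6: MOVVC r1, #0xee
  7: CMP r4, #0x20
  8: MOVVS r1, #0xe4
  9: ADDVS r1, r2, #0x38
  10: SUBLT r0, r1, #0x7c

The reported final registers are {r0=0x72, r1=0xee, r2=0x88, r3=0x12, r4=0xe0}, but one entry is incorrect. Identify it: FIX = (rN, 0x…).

0: ✓ CMP  NZCV=0011
1: ✓ SUBHI  r3←0x24
2: ✓ ADDHI  r1←0xe1
3: ✓ MOVLE  r4←0xe0
4: ✓ CMP  NZCV=0010
5: ✓ ADDHI  r3←0x46
6: ✓ MOVVC  r1←0xee
7: ✓ CMP  NZCV=1010
8: · MOVVS
9: · ADDVS
10: ✓ SUBLT  r0←0x72

FIX = (r3, 0x46)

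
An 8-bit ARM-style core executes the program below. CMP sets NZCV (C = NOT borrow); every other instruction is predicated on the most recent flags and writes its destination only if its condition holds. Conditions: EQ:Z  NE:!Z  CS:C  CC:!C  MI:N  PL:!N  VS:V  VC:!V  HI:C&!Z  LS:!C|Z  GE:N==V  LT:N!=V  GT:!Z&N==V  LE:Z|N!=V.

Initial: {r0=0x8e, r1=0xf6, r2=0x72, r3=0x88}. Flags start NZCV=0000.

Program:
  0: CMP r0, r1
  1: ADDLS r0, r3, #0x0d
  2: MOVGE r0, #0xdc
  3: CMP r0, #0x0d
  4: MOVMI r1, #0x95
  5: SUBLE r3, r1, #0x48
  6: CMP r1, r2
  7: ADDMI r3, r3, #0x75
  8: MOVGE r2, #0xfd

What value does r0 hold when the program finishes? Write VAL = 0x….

VAL = 0x95

[0] flags=1000 → (cmp)
[1] flags=1000 LS?T → r0=0x95
[2] flags=1000 GE?F → skip
[3] flags=1010 → (cmp)
[4] flags=1010 MI?T → r1=0x95
[5] flags=1010 LE?T → r3=0x4d
[6] flags=0011 → (cmp)
[7] flags=0011 MI?F → skip
[8] flags=0011 GE?F → skip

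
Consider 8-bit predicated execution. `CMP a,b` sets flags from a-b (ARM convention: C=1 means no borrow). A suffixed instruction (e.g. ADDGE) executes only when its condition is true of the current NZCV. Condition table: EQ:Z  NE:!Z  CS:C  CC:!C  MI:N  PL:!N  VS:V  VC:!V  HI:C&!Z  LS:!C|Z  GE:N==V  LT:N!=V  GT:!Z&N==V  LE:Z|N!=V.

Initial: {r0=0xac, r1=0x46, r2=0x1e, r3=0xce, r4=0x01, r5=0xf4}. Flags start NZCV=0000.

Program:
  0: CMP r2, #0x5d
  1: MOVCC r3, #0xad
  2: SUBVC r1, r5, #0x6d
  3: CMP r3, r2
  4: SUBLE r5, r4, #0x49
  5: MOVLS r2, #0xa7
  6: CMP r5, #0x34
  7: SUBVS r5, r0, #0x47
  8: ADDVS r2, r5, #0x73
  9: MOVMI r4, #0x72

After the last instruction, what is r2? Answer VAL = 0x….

VAL = 0x1e

[0] flags=1000 → (cmp)
[1] flags=1000 CC?T → r3=0xad
[2] flags=1000 VC?T → r1=0x87
[3] flags=1010 → (cmp)
[4] flags=1010 LE?T → r5=0xb8
[5] flags=1010 LS?F → skip
[6] flags=1010 → (cmp)
[7] flags=1010 VS?F → skip
[8] flags=1010 VS?F → skip
[9] flags=1010 MI?T → r4=0x72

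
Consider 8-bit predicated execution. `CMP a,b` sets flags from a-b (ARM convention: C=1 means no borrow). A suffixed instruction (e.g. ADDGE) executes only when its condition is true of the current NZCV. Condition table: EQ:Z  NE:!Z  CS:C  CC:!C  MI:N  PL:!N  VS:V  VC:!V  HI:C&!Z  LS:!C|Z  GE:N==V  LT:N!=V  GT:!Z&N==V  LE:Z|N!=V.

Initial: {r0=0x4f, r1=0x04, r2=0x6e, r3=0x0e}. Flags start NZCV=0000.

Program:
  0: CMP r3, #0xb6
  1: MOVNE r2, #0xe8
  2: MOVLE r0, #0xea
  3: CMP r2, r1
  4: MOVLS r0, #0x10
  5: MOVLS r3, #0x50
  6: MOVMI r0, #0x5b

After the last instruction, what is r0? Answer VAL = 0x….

[0] flags=0000 → (cmp)
[1] flags=0000 NE?T → r2=0xe8
[2] flags=0000 LE?F → skip
[3] flags=1010 → (cmp)
[4] flags=1010 LS?F → skip
[5] flags=1010 LS?F → skip
[6] flags=1010 MI?T → r0=0x5b

VAL = 0x5b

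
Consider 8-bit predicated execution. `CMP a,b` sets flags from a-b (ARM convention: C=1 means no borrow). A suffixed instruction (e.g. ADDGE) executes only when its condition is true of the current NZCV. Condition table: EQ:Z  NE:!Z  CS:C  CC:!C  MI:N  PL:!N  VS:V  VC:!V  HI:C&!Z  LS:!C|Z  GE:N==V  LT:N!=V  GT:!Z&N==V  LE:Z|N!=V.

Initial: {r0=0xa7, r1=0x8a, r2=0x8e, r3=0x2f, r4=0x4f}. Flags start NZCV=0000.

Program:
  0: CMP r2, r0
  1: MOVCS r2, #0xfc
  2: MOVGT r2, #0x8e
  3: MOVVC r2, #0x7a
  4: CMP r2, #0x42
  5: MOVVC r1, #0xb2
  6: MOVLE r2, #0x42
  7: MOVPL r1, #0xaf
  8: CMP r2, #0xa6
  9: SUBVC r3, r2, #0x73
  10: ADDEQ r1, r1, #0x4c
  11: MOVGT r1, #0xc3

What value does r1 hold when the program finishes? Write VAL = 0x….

0: ✓ CMP  NZCV=1000
1: · MOVCS
2: · MOVGT
3: ✓ MOVVC  r2←0x7a
4: ✓ CMP  NZCV=0010
5: ✓ MOVVC  r1←0xb2
6: · MOVLE
7: ✓ MOVPL  r1←0xaf
8: ✓ CMP  NZCV=1001
9: · SUBVC
10: · ADDEQ
11: ✓ MOVGT  r1←0xc3

VAL = 0xc3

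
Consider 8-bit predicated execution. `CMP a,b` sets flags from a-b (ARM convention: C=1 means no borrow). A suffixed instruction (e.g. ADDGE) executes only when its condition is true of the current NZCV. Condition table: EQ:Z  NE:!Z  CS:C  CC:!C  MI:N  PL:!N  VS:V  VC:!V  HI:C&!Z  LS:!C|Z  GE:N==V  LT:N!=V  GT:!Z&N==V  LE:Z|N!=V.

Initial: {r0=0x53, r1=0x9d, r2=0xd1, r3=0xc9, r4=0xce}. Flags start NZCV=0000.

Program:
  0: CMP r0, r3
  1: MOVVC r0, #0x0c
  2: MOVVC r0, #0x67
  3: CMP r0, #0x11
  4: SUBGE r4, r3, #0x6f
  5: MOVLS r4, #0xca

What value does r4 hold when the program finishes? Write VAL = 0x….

[0] flags=1001 → (cmp)
[1] flags=1001 VC?F → skip
[2] flags=1001 VC?F → skip
[3] flags=0010 → (cmp)
[4] flags=0010 GE?T → r4=0x5a
[5] flags=0010 LS?F → skip

VAL = 0x5a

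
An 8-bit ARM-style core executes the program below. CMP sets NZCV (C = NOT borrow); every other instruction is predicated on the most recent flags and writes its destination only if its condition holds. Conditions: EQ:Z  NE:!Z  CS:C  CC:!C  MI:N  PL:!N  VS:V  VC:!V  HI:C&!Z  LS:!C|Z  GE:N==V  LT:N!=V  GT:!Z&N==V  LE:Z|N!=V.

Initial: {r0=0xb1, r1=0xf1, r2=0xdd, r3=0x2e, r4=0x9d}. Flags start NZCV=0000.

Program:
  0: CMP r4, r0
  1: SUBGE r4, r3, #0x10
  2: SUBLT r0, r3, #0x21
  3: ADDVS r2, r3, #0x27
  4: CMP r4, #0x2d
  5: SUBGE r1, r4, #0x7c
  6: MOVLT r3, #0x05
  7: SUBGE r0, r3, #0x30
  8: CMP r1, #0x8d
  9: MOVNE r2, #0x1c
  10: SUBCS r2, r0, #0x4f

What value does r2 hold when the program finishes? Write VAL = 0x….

0: ✓ CMP  NZCV=1000
1: · SUBGE
2: ✓ SUBLT  r0←0x0d
3: · ADDVS
4: ✓ CMP  NZCV=0011
5: · SUBGE
6: ✓ MOVLT  r3←0x05
7: · SUBGE
8: ✓ CMP  NZCV=0010
9: ✓ MOVNE  r2←0x1c
10: ✓ SUBCS  r2←0xbe

VAL = 0xbe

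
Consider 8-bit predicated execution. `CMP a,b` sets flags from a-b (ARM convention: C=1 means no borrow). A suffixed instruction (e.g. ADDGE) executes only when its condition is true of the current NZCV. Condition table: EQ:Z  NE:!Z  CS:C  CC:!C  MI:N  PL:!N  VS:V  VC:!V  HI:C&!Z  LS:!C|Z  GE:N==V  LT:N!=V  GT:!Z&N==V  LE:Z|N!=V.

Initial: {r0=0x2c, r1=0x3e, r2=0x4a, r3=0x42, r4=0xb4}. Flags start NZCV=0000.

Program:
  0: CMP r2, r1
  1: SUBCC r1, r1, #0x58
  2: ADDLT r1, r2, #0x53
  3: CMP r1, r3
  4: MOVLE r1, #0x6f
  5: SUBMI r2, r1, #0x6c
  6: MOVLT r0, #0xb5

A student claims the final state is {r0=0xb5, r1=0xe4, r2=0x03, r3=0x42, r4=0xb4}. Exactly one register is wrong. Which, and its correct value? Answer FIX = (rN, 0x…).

[0] flags=0010 → (cmp)
[1] flags=0010 CC?F → skip
[2] flags=0010 LT?F → skip
[3] flags=1000 → (cmp)
[4] flags=1000 LE?T → r1=0x6f
[5] flags=1000 MI?T → r2=0x03
[6] flags=1000 LT?T → r0=0xb5

FIX = (r1, 0x6f)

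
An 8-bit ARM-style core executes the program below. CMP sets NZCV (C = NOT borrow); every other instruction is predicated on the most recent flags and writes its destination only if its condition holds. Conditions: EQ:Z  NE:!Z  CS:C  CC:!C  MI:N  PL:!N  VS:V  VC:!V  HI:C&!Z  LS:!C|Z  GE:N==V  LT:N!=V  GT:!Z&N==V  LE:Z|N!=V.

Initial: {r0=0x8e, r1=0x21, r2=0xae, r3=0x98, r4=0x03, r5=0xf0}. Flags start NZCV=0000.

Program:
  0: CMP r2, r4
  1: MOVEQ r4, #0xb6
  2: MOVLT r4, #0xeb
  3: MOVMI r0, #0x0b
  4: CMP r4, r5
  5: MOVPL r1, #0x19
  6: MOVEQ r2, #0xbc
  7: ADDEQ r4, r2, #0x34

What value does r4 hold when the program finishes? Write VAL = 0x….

VAL = 0xeb

[0] flags=1010 → (cmp)
[1] flags=1010 EQ?F → skip
[2] flags=1010 LT?T → r4=0xeb
[3] flags=1010 MI?T → r0=0x0b
[4] flags=1000 → (cmp)
[5] flags=1000 PL?F → skip
[6] flags=1000 EQ?F → skip
[7] flags=1000 EQ?F → skip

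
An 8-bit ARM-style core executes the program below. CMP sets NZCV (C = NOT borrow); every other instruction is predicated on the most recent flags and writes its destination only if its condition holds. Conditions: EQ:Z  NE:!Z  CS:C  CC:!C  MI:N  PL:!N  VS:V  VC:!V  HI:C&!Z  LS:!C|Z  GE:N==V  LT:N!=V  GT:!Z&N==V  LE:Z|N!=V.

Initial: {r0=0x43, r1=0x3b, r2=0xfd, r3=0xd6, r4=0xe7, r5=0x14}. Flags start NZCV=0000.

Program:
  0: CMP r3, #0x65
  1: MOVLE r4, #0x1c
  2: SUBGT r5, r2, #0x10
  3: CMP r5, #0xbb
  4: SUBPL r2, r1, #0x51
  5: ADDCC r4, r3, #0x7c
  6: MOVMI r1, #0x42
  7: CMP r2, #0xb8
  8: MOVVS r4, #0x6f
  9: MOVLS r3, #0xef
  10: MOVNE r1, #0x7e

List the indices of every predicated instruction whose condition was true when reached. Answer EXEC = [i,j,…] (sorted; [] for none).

EXEC = [1,4,5,10]

[0] flags=0011 → (cmp)
[1] flags=0011 LE?T → r4=0x1c
[2] flags=0011 GT?F → skip
[3] flags=0000 → (cmp)
[4] flags=0000 PL?T → r2=0xea
[5] flags=0000 CC?T → r4=0x52
[6] flags=0000 MI?F → skip
[7] flags=0010 → (cmp)
[8] flags=0010 VS?F → skip
[9] flags=0010 LS?F → skip
[10] flags=0010 NE?T → r1=0x7e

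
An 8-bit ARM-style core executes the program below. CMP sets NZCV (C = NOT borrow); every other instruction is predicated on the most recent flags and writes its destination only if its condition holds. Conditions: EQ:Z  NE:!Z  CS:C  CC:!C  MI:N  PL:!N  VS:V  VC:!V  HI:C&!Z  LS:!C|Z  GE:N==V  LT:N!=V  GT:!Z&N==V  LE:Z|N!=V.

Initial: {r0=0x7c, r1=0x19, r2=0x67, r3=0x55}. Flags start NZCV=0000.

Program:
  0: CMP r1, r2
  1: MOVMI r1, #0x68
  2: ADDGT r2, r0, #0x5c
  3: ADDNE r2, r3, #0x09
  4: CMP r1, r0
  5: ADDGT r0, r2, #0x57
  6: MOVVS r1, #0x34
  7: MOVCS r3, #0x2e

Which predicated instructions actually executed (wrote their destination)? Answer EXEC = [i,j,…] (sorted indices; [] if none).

0: ✓ CMP  NZCV=1000
1: ✓ MOVMI  r1←0x68
2: · ADDGT
3: ✓ ADDNE  r2←0x5e
4: ✓ CMP  NZCV=1000
5: · ADDGT
6: · MOVVS
7: · MOVCS

EXEC = [1,3]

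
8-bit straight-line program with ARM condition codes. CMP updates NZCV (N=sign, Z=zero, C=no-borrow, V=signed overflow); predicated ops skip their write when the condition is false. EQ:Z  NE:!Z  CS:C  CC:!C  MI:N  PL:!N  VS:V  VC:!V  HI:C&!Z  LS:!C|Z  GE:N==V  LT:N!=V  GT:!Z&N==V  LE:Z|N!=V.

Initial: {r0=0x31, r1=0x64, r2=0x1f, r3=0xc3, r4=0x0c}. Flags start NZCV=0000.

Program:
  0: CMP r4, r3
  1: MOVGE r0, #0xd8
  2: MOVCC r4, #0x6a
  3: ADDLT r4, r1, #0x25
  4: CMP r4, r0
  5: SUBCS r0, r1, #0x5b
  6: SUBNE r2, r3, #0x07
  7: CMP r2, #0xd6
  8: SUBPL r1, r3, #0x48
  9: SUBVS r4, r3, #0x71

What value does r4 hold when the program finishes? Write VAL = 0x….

0: ✓ CMP  NZCV=0000
1: ✓ MOVGE  r0←0xd8
2: ✓ MOVCC  r4←0x6a
3: · ADDLT
4: ✓ CMP  NZCV=1001
5: · SUBCS
6: ✓ SUBNE  r2←0xbc
7: ✓ CMP  NZCV=1000
8: · SUBPL
9: · SUBVS

VAL = 0x6a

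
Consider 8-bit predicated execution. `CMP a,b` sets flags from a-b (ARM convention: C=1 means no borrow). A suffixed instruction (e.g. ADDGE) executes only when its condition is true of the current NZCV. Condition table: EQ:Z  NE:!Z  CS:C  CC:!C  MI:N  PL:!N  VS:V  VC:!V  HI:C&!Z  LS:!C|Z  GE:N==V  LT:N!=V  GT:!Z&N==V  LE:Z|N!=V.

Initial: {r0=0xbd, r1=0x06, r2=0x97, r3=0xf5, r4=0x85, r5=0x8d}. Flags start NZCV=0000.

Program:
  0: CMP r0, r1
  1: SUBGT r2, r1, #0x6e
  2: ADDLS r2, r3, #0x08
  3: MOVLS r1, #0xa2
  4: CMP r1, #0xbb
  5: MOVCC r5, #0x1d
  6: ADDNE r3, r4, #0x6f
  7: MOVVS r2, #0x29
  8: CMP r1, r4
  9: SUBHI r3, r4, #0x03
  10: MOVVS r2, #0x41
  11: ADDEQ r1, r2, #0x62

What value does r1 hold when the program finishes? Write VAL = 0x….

0: ✓ CMP  NZCV=1010
1: · SUBGT
2: · ADDLS
3: · MOVLS
4: ✓ CMP  NZCV=0000
5: ✓ MOVCC  r5←0x1d
6: ✓ ADDNE  r3←0xf4
7: · MOVVS
8: ✓ CMP  NZCV=1001
9: · SUBHI
10: ✓ MOVVS  r2←0x41
11: · ADDEQ

VAL = 0x06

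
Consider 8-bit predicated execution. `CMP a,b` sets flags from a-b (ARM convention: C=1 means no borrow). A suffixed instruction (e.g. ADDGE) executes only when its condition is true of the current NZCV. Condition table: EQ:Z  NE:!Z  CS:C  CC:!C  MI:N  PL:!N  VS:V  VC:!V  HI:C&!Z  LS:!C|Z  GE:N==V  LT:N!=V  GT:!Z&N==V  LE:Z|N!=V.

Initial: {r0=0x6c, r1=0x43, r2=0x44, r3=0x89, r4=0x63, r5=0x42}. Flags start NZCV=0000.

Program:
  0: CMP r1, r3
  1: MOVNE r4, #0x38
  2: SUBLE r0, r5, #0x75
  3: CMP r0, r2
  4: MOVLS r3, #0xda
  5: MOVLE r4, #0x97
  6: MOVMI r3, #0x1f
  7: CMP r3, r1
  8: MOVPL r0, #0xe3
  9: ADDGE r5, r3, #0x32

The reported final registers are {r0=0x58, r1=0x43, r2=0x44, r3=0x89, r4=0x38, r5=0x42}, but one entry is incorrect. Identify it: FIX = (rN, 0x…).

FIX = (r0, 0xe3)

0: ✓ CMP  NZCV=1001
1: ✓ MOVNE  r4←0x38
2: · SUBLE
3: ✓ CMP  NZCV=0010
4: · MOVLS
5: · MOVLE
6: · MOVMI
7: ✓ CMP  NZCV=0011
8: ✓ MOVPL  r0←0xe3
9: · ADDGE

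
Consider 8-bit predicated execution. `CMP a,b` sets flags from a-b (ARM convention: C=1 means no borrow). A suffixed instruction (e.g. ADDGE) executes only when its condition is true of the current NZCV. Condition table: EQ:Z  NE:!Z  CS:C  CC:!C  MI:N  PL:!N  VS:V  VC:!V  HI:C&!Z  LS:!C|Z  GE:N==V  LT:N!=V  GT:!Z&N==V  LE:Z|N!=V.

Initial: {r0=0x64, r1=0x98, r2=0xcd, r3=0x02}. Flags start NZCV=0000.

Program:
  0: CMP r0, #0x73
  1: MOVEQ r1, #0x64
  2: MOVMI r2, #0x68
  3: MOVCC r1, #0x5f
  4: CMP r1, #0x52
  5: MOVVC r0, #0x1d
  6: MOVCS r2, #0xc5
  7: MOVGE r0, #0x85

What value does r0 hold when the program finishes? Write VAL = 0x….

VAL = 0x85

0: ✓ CMP  NZCV=1000
1: · MOVEQ
2: ✓ MOVMI  r2←0x68
3: ✓ MOVCC  r1←0x5f
4: ✓ CMP  NZCV=0010
5: ✓ MOVVC  r0←0x1d
6: ✓ MOVCS  r2←0xc5
7: ✓ MOVGE  r0←0x85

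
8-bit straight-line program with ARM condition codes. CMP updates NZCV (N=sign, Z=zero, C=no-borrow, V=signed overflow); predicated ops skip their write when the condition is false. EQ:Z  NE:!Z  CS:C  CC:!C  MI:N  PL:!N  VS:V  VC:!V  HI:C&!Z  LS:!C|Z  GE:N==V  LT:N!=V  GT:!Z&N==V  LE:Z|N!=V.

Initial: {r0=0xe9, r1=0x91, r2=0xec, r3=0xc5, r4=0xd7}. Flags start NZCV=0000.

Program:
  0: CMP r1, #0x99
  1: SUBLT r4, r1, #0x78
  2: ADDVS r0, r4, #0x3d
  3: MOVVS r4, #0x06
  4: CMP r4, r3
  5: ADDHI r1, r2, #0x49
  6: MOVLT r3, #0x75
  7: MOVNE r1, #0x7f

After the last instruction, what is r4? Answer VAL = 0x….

VAL = 0x19

[0] flags=1000 → (cmp)
[1] flags=1000 LT?T → r4=0x19
[2] flags=1000 VS?F → skip
[3] flags=1000 VS?F → skip
[4] flags=0000 → (cmp)
[5] flags=0000 HI?F → skip
[6] flags=0000 LT?F → skip
[7] flags=0000 NE?T → r1=0x7f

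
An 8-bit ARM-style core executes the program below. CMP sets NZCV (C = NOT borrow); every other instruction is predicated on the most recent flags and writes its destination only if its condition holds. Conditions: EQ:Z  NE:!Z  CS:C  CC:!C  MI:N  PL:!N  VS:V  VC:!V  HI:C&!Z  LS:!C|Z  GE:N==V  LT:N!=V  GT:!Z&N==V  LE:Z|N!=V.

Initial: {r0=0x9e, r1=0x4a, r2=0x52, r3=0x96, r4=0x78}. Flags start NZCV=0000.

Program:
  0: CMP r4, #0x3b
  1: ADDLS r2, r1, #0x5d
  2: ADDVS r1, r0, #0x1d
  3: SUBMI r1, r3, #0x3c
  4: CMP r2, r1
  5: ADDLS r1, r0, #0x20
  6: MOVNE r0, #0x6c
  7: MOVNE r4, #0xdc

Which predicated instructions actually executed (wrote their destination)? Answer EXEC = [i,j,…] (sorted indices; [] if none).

0: ✓ CMP  NZCV=0010
1: · ADDLS
2: · ADDVS
3: · SUBMI
4: ✓ CMP  NZCV=0010
5: · ADDLS
6: ✓ MOVNE  r0←0x6c
7: ✓ MOVNE  r4←0xdc

EXEC = [6,7]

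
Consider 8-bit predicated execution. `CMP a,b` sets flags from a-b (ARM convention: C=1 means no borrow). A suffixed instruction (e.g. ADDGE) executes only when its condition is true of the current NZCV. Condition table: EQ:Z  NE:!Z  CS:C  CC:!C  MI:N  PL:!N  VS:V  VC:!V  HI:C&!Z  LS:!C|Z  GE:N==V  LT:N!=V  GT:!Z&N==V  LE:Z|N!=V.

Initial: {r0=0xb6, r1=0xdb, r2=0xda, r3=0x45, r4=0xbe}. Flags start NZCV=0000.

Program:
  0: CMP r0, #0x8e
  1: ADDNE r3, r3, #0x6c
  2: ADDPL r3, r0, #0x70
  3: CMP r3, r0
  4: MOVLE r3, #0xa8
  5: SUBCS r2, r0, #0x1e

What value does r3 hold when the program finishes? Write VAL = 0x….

VAL = 0x26

0: ✓ CMP  NZCV=0010
1: ✓ ADDNE  r3←0xb1
2: ✓ ADDPL  r3←0x26
3: ✓ CMP  NZCV=0000
4: · MOVLE
5: · SUBCS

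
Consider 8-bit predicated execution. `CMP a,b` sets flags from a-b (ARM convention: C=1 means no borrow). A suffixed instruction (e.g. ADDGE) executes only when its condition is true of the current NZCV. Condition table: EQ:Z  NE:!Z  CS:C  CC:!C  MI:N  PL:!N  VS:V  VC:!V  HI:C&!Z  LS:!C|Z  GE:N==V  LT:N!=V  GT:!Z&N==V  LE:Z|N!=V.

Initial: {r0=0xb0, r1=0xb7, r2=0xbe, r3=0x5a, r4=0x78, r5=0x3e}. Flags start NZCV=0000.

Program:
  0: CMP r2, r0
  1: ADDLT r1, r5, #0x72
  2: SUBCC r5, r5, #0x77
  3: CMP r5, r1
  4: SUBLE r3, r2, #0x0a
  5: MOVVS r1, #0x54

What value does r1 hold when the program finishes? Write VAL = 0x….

VAL = 0x54

0: ✓ CMP  NZCV=0010
1: · ADDLT
2: · SUBCC
3: ✓ CMP  NZCV=1001
4: · SUBLE
5: ✓ MOVVS  r1←0x54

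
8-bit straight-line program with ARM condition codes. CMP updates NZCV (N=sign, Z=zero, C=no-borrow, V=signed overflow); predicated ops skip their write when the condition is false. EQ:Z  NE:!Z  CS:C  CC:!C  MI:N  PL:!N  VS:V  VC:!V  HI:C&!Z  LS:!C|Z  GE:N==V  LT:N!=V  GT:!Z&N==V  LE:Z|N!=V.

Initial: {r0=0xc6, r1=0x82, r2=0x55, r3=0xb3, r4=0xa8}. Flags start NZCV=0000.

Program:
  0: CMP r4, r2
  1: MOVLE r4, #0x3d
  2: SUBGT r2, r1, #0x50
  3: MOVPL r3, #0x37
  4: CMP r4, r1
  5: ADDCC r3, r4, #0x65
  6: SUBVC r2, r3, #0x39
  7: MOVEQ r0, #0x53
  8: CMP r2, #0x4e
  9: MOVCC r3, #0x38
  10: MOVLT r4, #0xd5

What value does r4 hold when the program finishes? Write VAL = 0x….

VAL = 0x3d

[0] flags=0011 → (cmp)
[1] flags=0011 LE?T → r4=0x3d
[2] flags=0011 GT?F → skip
[3] flags=0011 PL?T → r3=0x37
[4] flags=1001 → (cmp)
[5] flags=1001 CC?T → r3=0xa2
[6] flags=1001 VC?F → skip
[7] flags=1001 EQ?F → skip
[8] flags=0010 → (cmp)
[9] flags=0010 CC?F → skip
[10] flags=0010 LT?F → skip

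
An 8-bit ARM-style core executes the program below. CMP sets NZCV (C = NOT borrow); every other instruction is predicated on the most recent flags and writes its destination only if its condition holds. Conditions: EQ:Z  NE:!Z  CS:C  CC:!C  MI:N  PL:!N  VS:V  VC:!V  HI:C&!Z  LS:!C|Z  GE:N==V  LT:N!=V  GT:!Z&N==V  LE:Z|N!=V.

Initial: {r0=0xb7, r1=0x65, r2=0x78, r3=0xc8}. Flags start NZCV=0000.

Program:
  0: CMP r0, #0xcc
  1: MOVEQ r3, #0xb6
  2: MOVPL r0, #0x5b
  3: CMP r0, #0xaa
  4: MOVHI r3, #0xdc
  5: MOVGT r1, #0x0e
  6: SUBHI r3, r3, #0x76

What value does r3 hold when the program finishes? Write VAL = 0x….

VAL = 0x66

0: ✓ CMP  NZCV=1000
1: · MOVEQ
2: · MOVPL
3: ✓ CMP  NZCV=0010
4: ✓ MOVHI  r3←0xdc
5: ✓ MOVGT  r1←0x0e
6: ✓ SUBHI  r3←0x66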